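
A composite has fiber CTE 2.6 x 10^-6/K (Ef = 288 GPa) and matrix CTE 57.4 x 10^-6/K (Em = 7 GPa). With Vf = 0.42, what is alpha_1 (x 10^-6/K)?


E1 = Ef*Vf + Em*(1-Vf) = 125.02
alpha_1 = (alpha_f*Ef*Vf + alpha_m*Em*(1-Vf))/E1 = 4.38 x 10^-6/K

4.38 x 10^-6/K


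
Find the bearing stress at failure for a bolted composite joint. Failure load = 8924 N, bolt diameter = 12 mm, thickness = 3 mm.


sigma_br = F/(d*h) = 8924/(12*3) = 247.9 MPa

247.9 MPa


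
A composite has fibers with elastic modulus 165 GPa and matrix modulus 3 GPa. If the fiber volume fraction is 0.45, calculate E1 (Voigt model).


E1 = Ef*Vf + Em*(1-Vf) = 165*0.45 + 3*0.55 = 75.9 GPa

75.9 GPa


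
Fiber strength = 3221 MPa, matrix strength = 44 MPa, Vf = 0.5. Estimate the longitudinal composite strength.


sigma_1 = sigma_f*Vf + sigma_m*(1-Vf) = 3221*0.5 + 44*0.5 = 1632.5 MPa

1632.5 MPa


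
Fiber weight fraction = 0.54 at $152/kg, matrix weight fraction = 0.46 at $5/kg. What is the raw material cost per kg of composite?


Cost = cost_f*Wf + cost_m*Wm = 152*0.54 + 5*0.46 = $84.38/kg

$84.38/kg


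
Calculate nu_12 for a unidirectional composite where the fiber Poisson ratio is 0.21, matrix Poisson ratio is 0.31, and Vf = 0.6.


nu_12 = nu_f*Vf + nu_m*(1-Vf) = 0.21*0.6 + 0.31*0.4 = 0.25

0.25


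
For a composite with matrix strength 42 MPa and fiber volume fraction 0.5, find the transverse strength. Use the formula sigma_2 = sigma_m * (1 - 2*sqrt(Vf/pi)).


factor = 1 - 2*sqrt(0.5/pi) = 0.2021
sigma_2 = 42 * 0.2021 = 8.49 MPa

8.49 MPa


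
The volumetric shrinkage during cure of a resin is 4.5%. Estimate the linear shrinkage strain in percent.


Linear shrinkage ≈ vol_shrink/3 = 4.5/3 = 1.5%

1.5%


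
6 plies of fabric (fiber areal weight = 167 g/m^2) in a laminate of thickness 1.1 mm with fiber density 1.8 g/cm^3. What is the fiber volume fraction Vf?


Vf = n * FAW / (rho_f * h * 1000) = 6 * 167 / (1.8 * 1.1 * 1000) = 0.5061

0.5061


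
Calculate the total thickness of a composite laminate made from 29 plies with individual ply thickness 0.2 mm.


h = n * t_ply = 29 * 0.2 = 5.8 mm

5.8 mm


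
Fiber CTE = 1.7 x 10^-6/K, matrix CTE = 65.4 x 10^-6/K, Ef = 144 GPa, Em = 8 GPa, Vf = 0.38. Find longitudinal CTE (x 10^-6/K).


E1 = Ef*Vf + Em*(1-Vf) = 59.68
alpha_1 = (alpha_f*Ef*Vf + alpha_m*Em*(1-Vf))/E1 = 6.99 x 10^-6/K

6.99 x 10^-6/K


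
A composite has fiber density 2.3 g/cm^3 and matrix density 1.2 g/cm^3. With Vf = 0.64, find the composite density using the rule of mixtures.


rho_c = rho_f*Vf + rho_m*(1-Vf) = 2.3*0.64 + 1.2*0.36 = 1.904 g/cm^3

1.904 g/cm^3


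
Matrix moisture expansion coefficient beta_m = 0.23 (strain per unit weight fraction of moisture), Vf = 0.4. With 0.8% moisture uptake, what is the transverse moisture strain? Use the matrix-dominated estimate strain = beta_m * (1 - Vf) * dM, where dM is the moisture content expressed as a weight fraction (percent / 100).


dM = 0.8/100 = 0.008
strain = beta_m * (1-Vf) * dM = 0.23 * 0.6 * 0.008 = 0.001104

0.001104


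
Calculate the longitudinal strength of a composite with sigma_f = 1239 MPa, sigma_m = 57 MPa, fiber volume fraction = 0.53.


sigma_1 = sigma_f*Vf + sigma_m*(1-Vf) = 1239*0.53 + 57*0.47 = 683.5 MPa

683.5 MPa


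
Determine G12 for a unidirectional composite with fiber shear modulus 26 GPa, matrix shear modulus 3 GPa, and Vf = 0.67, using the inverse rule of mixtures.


1/G12 = Vf/Gf + (1-Vf)/Gm = 0.67/26 + 0.33/3
G12 = 7.37 GPa

7.37 GPa


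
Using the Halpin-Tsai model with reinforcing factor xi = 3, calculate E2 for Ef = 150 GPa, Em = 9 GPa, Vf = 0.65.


eta = (Ef/Em - 1)/(Ef/Em + xi) = (16.6667 - 1)/(16.6667 + 3) = 0.7966
E2 = Em*(1+xi*eta*Vf)/(1-eta*Vf) = 47.66 GPa

47.66 GPa


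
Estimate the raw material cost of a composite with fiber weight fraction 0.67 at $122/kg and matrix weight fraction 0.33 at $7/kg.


Cost = cost_f*Wf + cost_m*Wm = 122*0.67 + 7*0.33 = $84.05/kg

$84.05/kg


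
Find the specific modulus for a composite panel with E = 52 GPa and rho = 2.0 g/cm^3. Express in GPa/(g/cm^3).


Specific stiffness = E/rho = 52/2.0 = 26.0 GPa/(g/cm^3)

26.0 GPa/(g/cm^3)


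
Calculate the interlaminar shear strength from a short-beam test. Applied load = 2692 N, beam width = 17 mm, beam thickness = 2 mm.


ILSS = 3F/(4bh) = 3*2692/(4*17*2) = 59.38 MPa

59.38 MPa


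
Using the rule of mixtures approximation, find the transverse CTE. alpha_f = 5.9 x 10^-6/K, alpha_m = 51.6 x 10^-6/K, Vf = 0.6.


alpha_2 = alpha_f*Vf + alpha_m*(1-Vf) = 5.9*0.6 + 51.6*0.4 = 24.2 x 10^-6/K

24.2 x 10^-6/K


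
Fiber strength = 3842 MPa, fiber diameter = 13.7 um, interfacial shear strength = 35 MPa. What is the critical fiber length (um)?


Lc = sigma_f * d / (2 * tau_i) = 3842 * 13.7 / (2 * 35) = 751.9 um

751.9 um


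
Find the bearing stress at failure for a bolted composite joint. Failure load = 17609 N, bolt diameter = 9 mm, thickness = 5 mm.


sigma_br = F/(d*h) = 17609/(9*5) = 391.3 MPa

391.3 MPa


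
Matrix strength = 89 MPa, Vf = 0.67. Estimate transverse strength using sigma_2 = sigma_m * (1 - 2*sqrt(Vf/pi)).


factor = 1 - 2*sqrt(0.67/pi) = 0.0764
sigma_2 = 89 * 0.0764 = 6.8 MPa

6.8 MPa


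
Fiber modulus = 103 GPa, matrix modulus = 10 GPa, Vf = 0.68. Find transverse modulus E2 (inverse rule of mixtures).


1/E2 = Vf/Ef + (1-Vf)/Em = 0.68/103 + 0.32/10
E2 = 25.91 GPa

25.91 GPa


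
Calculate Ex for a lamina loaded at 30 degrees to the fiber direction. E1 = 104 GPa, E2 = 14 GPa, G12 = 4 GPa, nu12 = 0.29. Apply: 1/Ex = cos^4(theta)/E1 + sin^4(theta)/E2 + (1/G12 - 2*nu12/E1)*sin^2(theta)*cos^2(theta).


cos^4(30) = 0.5625, sin^4(30) = 0.0625, sin^2(30)*cos^2(30) = 0.1875
1/G12 - 2*nu12/E1 = 1/4 - 2*0.29/104 = 0.244423 GPa^-1
1/Ex = 0.5625/104 + 0.0625/14 + 0.244423*0.1875 = 0.0557023 GPa^-1
Ex = 17.95 GPa

17.95 GPa


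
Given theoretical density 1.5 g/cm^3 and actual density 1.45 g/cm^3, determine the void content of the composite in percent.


Void% = (rho_theo - rho_actual)/rho_theo * 100 = (1.5 - 1.45)/1.5 * 100 = 3.33%

3.33%


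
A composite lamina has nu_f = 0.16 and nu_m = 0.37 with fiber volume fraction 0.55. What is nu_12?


nu_12 = nu_f*Vf + nu_m*(1-Vf) = 0.16*0.55 + 0.37*0.45 = 0.2545

0.2545


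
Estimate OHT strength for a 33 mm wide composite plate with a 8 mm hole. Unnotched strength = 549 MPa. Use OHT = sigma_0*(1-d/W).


OHT = sigma_0*(1-d/W) = 549*(1-8/33) = 415.9 MPa

415.9 MPa


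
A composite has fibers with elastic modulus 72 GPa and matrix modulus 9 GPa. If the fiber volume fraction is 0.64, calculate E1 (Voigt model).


E1 = Ef*Vf + Em*(1-Vf) = 72*0.64 + 9*0.36 = 49.32 GPa

49.32 GPa


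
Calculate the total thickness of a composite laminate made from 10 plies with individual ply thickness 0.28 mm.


h = n * t_ply = 10 * 0.28 = 2.8 mm

2.8 mm


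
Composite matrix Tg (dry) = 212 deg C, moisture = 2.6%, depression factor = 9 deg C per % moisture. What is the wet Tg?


Tg_wet = Tg_dry - k*moisture = 212 - 9*2.6 = 188.6 deg C

188.6 deg C


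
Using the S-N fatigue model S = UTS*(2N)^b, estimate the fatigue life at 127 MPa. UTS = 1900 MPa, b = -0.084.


N = 0.5 * (S/UTS)^(1/b) = 0.5 * (127/1900)^(1/-0.084) = 4.8581e+13 cycles

4.8581e+13 cycles


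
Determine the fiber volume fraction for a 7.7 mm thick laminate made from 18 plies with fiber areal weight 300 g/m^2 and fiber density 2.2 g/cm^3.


Vf = n * FAW / (rho_f * h * 1000) = 18 * 300 / (2.2 * 7.7 * 1000) = 0.3188

0.3188


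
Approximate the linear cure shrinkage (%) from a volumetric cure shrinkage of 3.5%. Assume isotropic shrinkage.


Linear shrinkage ≈ vol_shrink/3 = 3.5/3 = 1.167%

1.167%


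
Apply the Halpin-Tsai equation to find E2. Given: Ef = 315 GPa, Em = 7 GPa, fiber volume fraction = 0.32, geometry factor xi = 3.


eta = (Ef/Em - 1)/(Ef/Em + xi) = (45.0 - 1)/(45.0 + 3) = 0.9167
E2 = Em*(1+xi*eta*Vf)/(1-eta*Vf) = 18.62 GPa

18.62 GPa


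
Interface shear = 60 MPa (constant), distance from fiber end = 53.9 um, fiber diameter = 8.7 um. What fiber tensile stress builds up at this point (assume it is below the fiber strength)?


Force balance: sigma_f * (pi*d^2/4) = tau * (pi*d) * x  ->  sigma_f = 4 * tau * x / d
sigma_f = 4 * 60 * 53.9 / 8.7 = 1486.9 MPa

1486.9 MPa


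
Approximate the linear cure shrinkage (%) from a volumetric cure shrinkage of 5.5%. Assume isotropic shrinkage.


Linear shrinkage ≈ vol_shrink/3 = 5.5/3 = 1.833%

1.833%


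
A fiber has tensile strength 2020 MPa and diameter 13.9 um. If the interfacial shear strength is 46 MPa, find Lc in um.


Lc = sigma_f * d / (2 * tau_i) = 2020 * 13.9 / (2 * 46) = 305.2 um

305.2 um


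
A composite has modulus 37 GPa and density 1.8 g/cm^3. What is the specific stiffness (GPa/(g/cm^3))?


Specific stiffness = E/rho = 37/1.8 = 20.6 GPa/(g/cm^3)

20.6 GPa/(g/cm^3)


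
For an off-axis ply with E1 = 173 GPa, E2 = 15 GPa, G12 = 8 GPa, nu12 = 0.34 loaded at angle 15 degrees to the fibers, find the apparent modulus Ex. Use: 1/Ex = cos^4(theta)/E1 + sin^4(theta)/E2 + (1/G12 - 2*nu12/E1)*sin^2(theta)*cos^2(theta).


cos^4(15) = 0.870513, sin^4(15) = 0.004487, sin^2(15)*cos^2(15) = 0.0625
1/G12 - 2*nu12/E1 = 1/8 - 2*0.34/173 = 0.121069 GPa^-1
1/Ex = 0.870513/173 + 0.004487/15 + 0.121069*0.0625 = 0.0128979 GPa^-1
Ex = 77.53 GPa

77.53 GPa


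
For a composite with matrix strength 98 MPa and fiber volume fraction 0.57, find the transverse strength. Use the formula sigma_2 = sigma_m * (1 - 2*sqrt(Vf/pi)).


factor = 1 - 2*sqrt(0.57/pi) = 0.1481
sigma_2 = 98 * 0.1481 = 14.51 MPa

14.51 MPa


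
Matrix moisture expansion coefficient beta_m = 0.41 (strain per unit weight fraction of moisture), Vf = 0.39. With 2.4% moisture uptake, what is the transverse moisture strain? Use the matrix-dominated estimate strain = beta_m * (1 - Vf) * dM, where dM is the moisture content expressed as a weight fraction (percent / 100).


dM = 2.4/100 = 0.024
strain = beta_m * (1-Vf) * dM = 0.41 * 0.61 * 0.024 = 0.0060024

0.0060024


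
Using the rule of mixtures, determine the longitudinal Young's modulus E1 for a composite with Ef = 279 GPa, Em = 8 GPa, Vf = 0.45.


E1 = Ef*Vf + Em*(1-Vf) = 279*0.45 + 8*0.55 = 129.95 GPa

129.95 GPa


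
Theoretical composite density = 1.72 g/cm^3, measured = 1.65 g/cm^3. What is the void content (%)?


Void% = (rho_theo - rho_actual)/rho_theo * 100 = (1.72 - 1.65)/1.72 * 100 = 4.07%

4.07%


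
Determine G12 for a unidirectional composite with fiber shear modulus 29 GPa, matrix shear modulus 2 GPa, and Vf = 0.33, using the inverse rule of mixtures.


1/G12 = Vf/Gf + (1-Vf)/Gm = 0.33/29 + 0.67/2
G12 = 2.89 GPa

2.89 GPa


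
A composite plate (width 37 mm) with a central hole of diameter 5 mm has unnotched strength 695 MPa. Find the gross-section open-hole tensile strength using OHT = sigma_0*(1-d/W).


OHT = sigma_0*(1-d/W) = 695*(1-5/37) = 601.1 MPa

601.1 MPa


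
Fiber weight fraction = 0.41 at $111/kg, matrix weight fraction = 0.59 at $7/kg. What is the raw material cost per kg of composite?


Cost = cost_f*Wf + cost_m*Wm = 111*0.41 + 7*0.59 = $49.64/kg

$49.64/kg


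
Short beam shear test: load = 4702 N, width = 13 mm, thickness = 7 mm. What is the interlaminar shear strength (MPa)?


ILSS = 3F/(4bh) = 3*4702/(4*13*7) = 38.75 MPa

38.75 MPa


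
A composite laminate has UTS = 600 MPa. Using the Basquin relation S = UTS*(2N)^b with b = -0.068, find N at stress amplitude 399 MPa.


N = 0.5 * (S/UTS)^(1/b) = 0.5 * (399/600)^(1/-0.068) = 201.6202 cycles

201.6202 cycles


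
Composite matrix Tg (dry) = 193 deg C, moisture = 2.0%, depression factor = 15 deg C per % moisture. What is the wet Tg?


Tg_wet = Tg_dry - k*moisture = 193 - 15*2.0 = 163.0 deg C

163.0 deg C


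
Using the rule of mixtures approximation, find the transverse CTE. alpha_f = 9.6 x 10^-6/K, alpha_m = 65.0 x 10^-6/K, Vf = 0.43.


alpha_2 = alpha_f*Vf + alpha_m*(1-Vf) = 9.6*0.43 + 65.0*0.57 = 41.2 x 10^-6/K

41.2 x 10^-6/K


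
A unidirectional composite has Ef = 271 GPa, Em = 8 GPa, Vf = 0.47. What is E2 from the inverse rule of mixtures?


1/E2 = Vf/Ef + (1-Vf)/Em = 0.47/271 + 0.53/8
E2 = 14.71 GPa

14.71 GPa


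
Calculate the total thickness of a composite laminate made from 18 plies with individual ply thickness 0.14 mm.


h = n * t_ply = 18 * 0.14 = 2.52 mm

2.52 mm


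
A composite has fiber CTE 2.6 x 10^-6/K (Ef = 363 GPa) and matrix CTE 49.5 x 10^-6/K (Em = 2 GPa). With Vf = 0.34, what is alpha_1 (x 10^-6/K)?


E1 = Ef*Vf + Em*(1-Vf) = 124.74
alpha_1 = (alpha_f*Ef*Vf + alpha_m*Em*(1-Vf))/E1 = 3.1 x 10^-6/K

3.1 x 10^-6/K


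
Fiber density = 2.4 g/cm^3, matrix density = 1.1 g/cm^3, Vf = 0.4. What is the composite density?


rho_c = rho_f*Vf + rho_m*(1-Vf) = 2.4*0.4 + 1.1*0.6 = 1.62 g/cm^3

1.62 g/cm^3


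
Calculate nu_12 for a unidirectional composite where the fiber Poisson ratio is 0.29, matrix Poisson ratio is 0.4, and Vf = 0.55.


nu_12 = nu_f*Vf + nu_m*(1-Vf) = 0.29*0.55 + 0.4*0.45 = 0.3395

0.3395


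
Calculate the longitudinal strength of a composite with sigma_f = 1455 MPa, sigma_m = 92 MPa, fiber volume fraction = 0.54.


sigma_1 = sigma_f*Vf + sigma_m*(1-Vf) = 1455*0.54 + 92*0.46 = 828.0 MPa

828.0 MPa


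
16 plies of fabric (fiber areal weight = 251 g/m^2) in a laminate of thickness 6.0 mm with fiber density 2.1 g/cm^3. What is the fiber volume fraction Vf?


Vf = n * FAW / (rho_f * h * 1000) = 16 * 251 / (2.1 * 6.0 * 1000) = 0.3187

0.3187


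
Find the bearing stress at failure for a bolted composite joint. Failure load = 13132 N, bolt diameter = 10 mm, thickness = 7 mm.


sigma_br = F/(d*h) = 13132/(10*7) = 187.6 MPa

187.6 MPa


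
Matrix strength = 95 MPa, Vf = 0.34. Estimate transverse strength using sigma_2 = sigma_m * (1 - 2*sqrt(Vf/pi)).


factor = 1 - 2*sqrt(0.34/pi) = 0.342
sigma_2 = 95 * 0.342 = 32.49 MPa

32.49 MPa


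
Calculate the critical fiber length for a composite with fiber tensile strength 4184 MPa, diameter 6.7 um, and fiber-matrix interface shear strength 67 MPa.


Lc = sigma_f * d / (2 * tau_i) = 4184 * 6.7 / (2 * 67) = 209.2 um

209.2 um


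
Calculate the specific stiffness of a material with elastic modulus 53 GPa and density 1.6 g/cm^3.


Specific stiffness = E/rho = 53/1.6 = 33.1 GPa/(g/cm^3)

33.1 GPa/(g/cm^3)


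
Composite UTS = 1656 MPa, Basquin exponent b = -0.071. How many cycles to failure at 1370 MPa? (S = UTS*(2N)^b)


N = 0.5 * (S/UTS)^(1/b) = 0.5 * (1370/1656)^(1/-0.071) = 7.2225 cycles

7.2225 cycles


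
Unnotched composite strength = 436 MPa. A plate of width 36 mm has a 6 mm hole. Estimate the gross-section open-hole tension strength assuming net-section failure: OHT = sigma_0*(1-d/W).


OHT = sigma_0*(1-d/W) = 436*(1-6/36) = 363.3 MPa

363.3 MPa


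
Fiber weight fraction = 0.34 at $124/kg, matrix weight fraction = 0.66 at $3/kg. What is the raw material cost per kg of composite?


Cost = cost_f*Wf + cost_m*Wm = 124*0.34 + 3*0.66 = $44.14/kg

$44.14/kg


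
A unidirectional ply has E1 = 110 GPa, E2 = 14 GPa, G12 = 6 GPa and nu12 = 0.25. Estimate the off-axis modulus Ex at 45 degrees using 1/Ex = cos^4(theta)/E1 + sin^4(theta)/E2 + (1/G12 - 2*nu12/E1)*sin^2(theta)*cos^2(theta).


cos^4(45) = 0.25, sin^4(45) = 0.25, sin^2(45)*cos^2(45) = 0.25
1/G12 - 2*nu12/E1 = 1/6 - 2*0.25/110 = 0.162121 GPa^-1
1/Ex = 0.25/110 + 0.25/14 + 0.162121*0.25 = 0.0606602 GPa^-1
Ex = 16.49 GPa

16.49 GPa


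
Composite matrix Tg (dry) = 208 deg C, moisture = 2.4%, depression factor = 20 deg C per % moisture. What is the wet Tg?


Tg_wet = Tg_dry - k*moisture = 208 - 20*2.4 = 160.0 deg C

160.0 deg C


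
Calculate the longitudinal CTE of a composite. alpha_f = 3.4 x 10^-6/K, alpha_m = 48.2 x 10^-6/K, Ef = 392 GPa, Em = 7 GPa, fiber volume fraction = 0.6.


E1 = Ef*Vf + Em*(1-Vf) = 238.0
alpha_1 = (alpha_f*Ef*Vf + alpha_m*Em*(1-Vf))/E1 = 3.93 x 10^-6/K

3.93 x 10^-6/K


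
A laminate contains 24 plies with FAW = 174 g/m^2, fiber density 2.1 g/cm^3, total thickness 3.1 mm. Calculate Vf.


Vf = n * FAW / (rho_f * h * 1000) = 24 * 174 / (2.1 * 3.1 * 1000) = 0.6415

0.6415


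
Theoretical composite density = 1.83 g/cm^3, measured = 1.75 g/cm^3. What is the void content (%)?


Void% = (rho_theo - rho_actual)/rho_theo * 100 = (1.83 - 1.75)/1.83 * 100 = 4.37%

4.37%


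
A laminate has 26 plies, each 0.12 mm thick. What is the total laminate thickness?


h = n * t_ply = 26 * 0.12 = 3.12 mm

3.12 mm


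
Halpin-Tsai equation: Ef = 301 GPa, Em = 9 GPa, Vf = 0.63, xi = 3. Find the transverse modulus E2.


eta = (Ef/Em - 1)/(Ef/Em + xi) = (33.4444 - 1)/(33.4444 + 3) = 0.8902
E2 = Em*(1+xi*eta*Vf)/(1-eta*Vf) = 54.98 GPa

54.98 GPa


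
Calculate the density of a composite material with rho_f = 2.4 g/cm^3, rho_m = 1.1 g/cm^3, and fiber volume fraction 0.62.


rho_c = rho_f*Vf + rho_m*(1-Vf) = 2.4*0.62 + 1.1*0.38 = 1.906 g/cm^3

1.906 g/cm^3


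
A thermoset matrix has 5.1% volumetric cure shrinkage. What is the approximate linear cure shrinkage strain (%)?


Linear shrinkage ≈ vol_shrink/3 = 5.1/3 = 1.7%

1.7%


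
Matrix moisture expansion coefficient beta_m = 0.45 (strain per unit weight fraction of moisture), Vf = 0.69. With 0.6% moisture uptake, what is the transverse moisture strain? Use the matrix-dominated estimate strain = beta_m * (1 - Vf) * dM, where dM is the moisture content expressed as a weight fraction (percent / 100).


dM = 0.6/100 = 0.006
strain = beta_m * (1-Vf) * dM = 0.45 * 0.31 * 0.006 = 0.000837

0.000837


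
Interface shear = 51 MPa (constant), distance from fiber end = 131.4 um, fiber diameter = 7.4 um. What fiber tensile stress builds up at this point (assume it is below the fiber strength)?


Force balance: sigma_f * (pi*d^2/4) = tau * (pi*d) * x  ->  sigma_f = 4 * tau * x / d
sigma_f = 4 * 51 * 131.4 / 7.4 = 3622.4 MPa

3622.4 MPa


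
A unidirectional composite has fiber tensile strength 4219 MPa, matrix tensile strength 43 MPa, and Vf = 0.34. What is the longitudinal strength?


sigma_1 = sigma_f*Vf + sigma_m*(1-Vf) = 4219*0.34 + 43*0.66 = 1462.8 MPa

1462.8 MPa


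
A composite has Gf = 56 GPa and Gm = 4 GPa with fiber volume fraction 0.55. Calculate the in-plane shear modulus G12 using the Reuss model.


1/G12 = Vf/Gf + (1-Vf)/Gm = 0.55/56 + 0.45/4
G12 = 8.18 GPa

8.18 GPa


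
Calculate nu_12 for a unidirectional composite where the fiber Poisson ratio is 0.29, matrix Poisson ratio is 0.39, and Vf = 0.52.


nu_12 = nu_f*Vf + nu_m*(1-Vf) = 0.29*0.52 + 0.39*0.48 = 0.338

0.338


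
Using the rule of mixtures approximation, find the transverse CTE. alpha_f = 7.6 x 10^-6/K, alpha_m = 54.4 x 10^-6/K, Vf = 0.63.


alpha_2 = alpha_f*Vf + alpha_m*(1-Vf) = 7.6*0.63 + 54.4*0.37 = 24.9 x 10^-6/K

24.9 x 10^-6/K


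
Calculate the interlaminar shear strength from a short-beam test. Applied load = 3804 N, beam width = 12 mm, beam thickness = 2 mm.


ILSS = 3F/(4bh) = 3*3804/(4*12*2) = 118.88 MPa

118.88 MPa


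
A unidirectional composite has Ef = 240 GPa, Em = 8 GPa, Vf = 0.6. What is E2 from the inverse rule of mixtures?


1/E2 = Vf/Ef + (1-Vf)/Em = 0.6/240 + 0.4/8
E2 = 19.05 GPa

19.05 GPa


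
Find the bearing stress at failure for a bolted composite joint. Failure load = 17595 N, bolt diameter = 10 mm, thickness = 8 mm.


sigma_br = F/(d*h) = 17595/(10*8) = 219.9 MPa

219.9 MPa


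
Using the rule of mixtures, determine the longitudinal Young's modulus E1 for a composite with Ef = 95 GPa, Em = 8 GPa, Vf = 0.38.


E1 = Ef*Vf + Em*(1-Vf) = 95*0.38 + 8*0.62 = 41.06 GPa

41.06 GPa


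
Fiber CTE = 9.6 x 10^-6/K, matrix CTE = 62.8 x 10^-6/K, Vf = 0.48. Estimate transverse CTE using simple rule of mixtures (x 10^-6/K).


alpha_2 = alpha_f*Vf + alpha_m*(1-Vf) = 9.6*0.48 + 62.8*0.52 = 37.3 x 10^-6/K

37.3 x 10^-6/K


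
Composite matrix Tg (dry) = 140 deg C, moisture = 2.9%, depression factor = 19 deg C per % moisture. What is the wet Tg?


Tg_wet = Tg_dry - k*moisture = 140 - 19*2.9 = 84.9 deg C

84.9 deg C


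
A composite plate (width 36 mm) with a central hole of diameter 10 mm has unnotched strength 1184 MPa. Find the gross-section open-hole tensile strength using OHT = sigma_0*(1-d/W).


OHT = sigma_0*(1-d/W) = 1184*(1-10/36) = 855.1 MPa

855.1 MPa


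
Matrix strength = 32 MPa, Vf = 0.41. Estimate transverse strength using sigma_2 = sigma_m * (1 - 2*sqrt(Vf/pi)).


factor = 1 - 2*sqrt(0.41/pi) = 0.2775
sigma_2 = 32 * 0.2775 = 8.88 MPa

8.88 MPa


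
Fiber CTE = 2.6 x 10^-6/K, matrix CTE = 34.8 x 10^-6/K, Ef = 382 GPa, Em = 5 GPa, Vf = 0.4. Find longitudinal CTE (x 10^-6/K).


E1 = Ef*Vf + Em*(1-Vf) = 155.8
alpha_1 = (alpha_f*Ef*Vf + alpha_m*Em*(1-Vf))/E1 = 3.22 x 10^-6/K

3.22 x 10^-6/K


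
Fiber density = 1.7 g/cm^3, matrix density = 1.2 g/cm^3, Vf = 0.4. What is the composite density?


rho_c = rho_f*Vf + rho_m*(1-Vf) = 1.7*0.4 + 1.2*0.6 = 1.4 g/cm^3

1.4 g/cm^3


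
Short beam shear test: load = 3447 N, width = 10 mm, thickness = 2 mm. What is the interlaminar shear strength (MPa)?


ILSS = 3F/(4bh) = 3*3447/(4*10*2) = 129.26 MPa

129.26 MPa


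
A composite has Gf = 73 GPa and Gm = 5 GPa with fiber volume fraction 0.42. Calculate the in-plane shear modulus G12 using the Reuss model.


1/G12 = Vf/Gf + (1-Vf)/Gm = 0.42/73 + 0.58/5
G12 = 8.21 GPa

8.21 GPa


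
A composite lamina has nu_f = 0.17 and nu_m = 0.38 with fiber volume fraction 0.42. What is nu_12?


nu_12 = nu_f*Vf + nu_m*(1-Vf) = 0.17*0.42 + 0.38*0.58 = 0.2918

0.2918


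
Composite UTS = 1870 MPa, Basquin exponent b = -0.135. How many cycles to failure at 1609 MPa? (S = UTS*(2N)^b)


N = 0.5 * (S/UTS)^(1/b) = 0.5 * (1609/1870)^(1/-0.135) = 1.5225 cycles

1.5225 cycles


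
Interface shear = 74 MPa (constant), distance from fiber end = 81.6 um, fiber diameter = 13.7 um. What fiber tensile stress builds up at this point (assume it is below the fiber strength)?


Force balance: sigma_f * (pi*d^2/4) = tau * (pi*d) * x  ->  sigma_f = 4 * tau * x / d
sigma_f = 4 * 74 * 81.6 / 13.7 = 1763.0 MPa

1763.0 MPa


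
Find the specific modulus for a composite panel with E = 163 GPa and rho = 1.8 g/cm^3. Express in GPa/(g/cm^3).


Specific stiffness = E/rho = 163/1.8 = 90.6 GPa/(g/cm^3)

90.6 GPa/(g/cm^3)


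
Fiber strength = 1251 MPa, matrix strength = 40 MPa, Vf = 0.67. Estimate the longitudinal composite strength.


sigma_1 = sigma_f*Vf + sigma_m*(1-Vf) = 1251*0.67 + 40*0.33 = 851.4 MPa

851.4 MPa


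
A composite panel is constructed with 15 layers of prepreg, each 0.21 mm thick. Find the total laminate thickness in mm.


h = n * t_ply = 15 * 0.21 = 3.15 mm

3.15 mm


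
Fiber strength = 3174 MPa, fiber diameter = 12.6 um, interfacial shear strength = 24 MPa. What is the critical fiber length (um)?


Lc = sigma_f * d / (2 * tau_i) = 3174 * 12.6 / (2 * 24) = 833.2 um

833.2 um


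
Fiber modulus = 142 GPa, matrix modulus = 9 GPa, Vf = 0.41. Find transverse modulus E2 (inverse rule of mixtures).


1/E2 = Vf/Ef + (1-Vf)/Em = 0.41/142 + 0.59/9
E2 = 14.61 GPa

14.61 GPa


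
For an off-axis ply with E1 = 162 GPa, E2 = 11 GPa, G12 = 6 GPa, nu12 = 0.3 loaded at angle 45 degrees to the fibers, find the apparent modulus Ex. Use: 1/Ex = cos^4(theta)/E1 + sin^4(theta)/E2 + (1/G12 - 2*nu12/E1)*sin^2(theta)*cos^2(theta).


cos^4(45) = 0.25, sin^4(45) = 0.25, sin^2(45)*cos^2(45) = 0.25
1/G12 - 2*nu12/E1 = 1/6 - 2*0.3/162 = 0.162963 GPa^-1
1/Ex = 0.25/162 + 0.25/11 + 0.162963*0.25 = 0.0650112 GPa^-1
Ex = 15.38 GPa

15.38 GPa


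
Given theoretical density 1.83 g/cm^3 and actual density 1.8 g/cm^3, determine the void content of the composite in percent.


Void% = (rho_theo - rho_actual)/rho_theo * 100 = (1.83 - 1.8)/1.83 * 100 = 1.64%

1.64%


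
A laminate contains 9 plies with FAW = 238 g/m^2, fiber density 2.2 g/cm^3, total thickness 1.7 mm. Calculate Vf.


Vf = n * FAW / (rho_f * h * 1000) = 9 * 238 / (2.2 * 1.7 * 1000) = 0.5727

0.5727


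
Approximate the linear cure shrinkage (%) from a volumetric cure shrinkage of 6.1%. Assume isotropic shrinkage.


Linear shrinkage ≈ vol_shrink/3 = 6.1/3 = 2.033%

2.033%


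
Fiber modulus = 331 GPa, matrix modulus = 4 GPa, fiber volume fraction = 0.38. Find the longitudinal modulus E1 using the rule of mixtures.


E1 = Ef*Vf + Em*(1-Vf) = 331*0.38 + 4*0.62 = 128.26 GPa

128.26 GPa


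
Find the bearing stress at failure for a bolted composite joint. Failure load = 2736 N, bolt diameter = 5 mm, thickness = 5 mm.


sigma_br = F/(d*h) = 2736/(5*5) = 109.4 MPa

109.4 MPa


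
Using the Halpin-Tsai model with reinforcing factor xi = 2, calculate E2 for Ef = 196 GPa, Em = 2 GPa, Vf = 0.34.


eta = (Ef/Em - 1)/(Ef/Em + xi) = (98.0 - 1)/(98.0 + 2) = 0.97
E2 = Em*(1+xi*eta*Vf)/(1-eta*Vf) = 4.95 GPa

4.95 GPa


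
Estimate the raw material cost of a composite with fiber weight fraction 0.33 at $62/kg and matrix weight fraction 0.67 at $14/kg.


Cost = cost_f*Wf + cost_m*Wm = 62*0.33 + 14*0.67 = $29.84/kg

$29.84/kg


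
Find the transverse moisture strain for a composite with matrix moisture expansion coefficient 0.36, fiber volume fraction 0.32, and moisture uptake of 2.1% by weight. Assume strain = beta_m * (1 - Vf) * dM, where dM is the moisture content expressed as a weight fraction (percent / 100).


dM = 2.1/100 = 0.021
strain = beta_m * (1-Vf) * dM = 0.36 * 0.68 * 0.021 = 0.0051408

0.0051408


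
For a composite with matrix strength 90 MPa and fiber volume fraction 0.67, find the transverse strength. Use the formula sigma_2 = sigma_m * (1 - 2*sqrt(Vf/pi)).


factor = 1 - 2*sqrt(0.67/pi) = 0.0764
sigma_2 = 90 * 0.0764 = 6.87 MPa

6.87 MPa


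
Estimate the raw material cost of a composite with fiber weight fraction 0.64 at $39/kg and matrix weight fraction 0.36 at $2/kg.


Cost = cost_f*Wf + cost_m*Wm = 39*0.64 + 2*0.36 = $25.68/kg

$25.68/kg


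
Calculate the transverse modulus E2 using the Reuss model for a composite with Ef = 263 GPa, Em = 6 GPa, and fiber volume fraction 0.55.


1/E2 = Vf/Ef + (1-Vf)/Em = 0.55/263 + 0.45/6
E2 = 12.97 GPa

12.97 GPa


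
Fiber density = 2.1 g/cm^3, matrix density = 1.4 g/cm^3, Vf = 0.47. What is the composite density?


rho_c = rho_f*Vf + rho_m*(1-Vf) = 2.1*0.47 + 1.4*0.53 = 1.729 g/cm^3

1.729 g/cm^3


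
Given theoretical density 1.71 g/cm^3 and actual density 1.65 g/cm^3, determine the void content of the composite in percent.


Void% = (rho_theo - rho_actual)/rho_theo * 100 = (1.71 - 1.65)/1.71 * 100 = 3.51%

3.51%


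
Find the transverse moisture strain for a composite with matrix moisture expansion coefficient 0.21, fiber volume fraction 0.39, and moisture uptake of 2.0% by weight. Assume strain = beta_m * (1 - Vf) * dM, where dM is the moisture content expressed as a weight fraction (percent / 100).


dM = 2.0/100 = 0.02
strain = beta_m * (1-Vf) * dM = 0.21 * 0.61 * 0.02 = 0.002562

0.002562


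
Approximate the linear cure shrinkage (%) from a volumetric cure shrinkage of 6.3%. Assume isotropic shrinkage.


Linear shrinkage ≈ vol_shrink/3 = 6.3/3 = 2.1%

2.1%


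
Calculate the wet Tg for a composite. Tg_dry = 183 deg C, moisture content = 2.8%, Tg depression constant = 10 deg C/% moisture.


Tg_wet = Tg_dry - k*moisture = 183 - 10*2.8 = 155.0 deg C

155.0 deg C


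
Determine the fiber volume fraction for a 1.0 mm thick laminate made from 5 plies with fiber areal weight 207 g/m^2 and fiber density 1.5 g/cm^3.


Vf = n * FAW / (rho_f * h * 1000) = 5 * 207 / (1.5 * 1.0 * 1000) = 0.69

0.69


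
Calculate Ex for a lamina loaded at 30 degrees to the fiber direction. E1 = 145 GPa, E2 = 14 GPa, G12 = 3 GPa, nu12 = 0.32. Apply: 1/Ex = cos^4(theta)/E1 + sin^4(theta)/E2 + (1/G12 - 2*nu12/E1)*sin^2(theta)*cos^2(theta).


cos^4(30) = 0.5625, sin^4(30) = 0.0625, sin^2(30)*cos^2(30) = 0.1875
1/G12 - 2*nu12/E1 = 1/3 - 2*0.32/145 = 0.32892 GPa^-1
1/Ex = 0.5625/145 + 0.0625/14 + 0.32892*0.1875 = 0.070016 GPa^-1
Ex = 14.28 GPa

14.28 GPa


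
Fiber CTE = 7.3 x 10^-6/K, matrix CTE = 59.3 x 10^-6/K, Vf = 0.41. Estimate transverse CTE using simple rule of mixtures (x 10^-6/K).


alpha_2 = alpha_f*Vf + alpha_m*(1-Vf) = 7.3*0.41 + 59.3*0.59 = 38.0 x 10^-6/K

38.0 x 10^-6/K


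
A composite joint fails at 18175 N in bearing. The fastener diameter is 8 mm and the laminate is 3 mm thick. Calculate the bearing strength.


sigma_br = F/(d*h) = 18175/(8*3) = 757.3 MPa

757.3 MPa


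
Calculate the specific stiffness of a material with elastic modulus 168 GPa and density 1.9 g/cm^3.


Specific stiffness = E/rho = 168/1.9 = 88.4 GPa/(g/cm^3)

88.4 GPa/(g/cm^3)


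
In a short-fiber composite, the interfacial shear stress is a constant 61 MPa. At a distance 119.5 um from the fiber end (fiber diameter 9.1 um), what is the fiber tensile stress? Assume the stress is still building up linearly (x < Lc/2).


Force balance: sigma_f * (pi*d^2/4) = tau * (pi*d) * x  ->  sigma_f = 4 * tau * x / d
sigma_f = 4 * 61 * 119.5 / 9.1 = 3204.2 MPa

3204.2 MPa


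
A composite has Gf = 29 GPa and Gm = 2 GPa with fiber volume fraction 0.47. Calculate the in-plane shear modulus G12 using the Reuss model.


1/G12 = Vf/Gf + (1-Vf)/Gm = 0.47/29 + 0.53/2
G12 = 3.56 GPa

3.56 GPa


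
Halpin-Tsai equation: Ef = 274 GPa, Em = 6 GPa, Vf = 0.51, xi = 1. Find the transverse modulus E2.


eta = (Ef/Em - 1)/(Ef/Em + xi) = (45.6667 - 1)/(45.6667 + 1) = 0.9571
E2 = Em*(1+xi*eta*Vf)/(1-eta*Vf) = 17.44 GPa

17.44 GPa


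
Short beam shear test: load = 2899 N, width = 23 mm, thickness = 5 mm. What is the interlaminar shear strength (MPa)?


ILSS = 3F/(4bh) = 3*2899/(4*23*5) = 18.91 MPa

18.91 MPa


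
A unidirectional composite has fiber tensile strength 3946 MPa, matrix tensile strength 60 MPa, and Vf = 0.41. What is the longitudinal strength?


sigma_1 = sigma_f*Vf + sigma_m*(1-Vf) = 3946*0.41 + 60*0.59 = 1653.3 MPa

1653.3 MPa


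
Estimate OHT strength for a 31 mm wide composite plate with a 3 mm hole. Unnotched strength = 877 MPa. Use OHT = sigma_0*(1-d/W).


OHT = sigma_0*(1-d/W) = 877*(1-3/31) = 792.1 MPa

792.1 MPa


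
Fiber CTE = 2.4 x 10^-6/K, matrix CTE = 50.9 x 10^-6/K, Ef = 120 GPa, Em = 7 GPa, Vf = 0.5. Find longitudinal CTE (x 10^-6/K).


E1 = Ef*Vf + Em*(1-Vf) = 63.5
alpha_1 = (alpha_f*Ef*Vf + alpha_m*Em*(1-Vf))/E1 = 5.07 x 10^-6/K

5.07 x 10^-6/K


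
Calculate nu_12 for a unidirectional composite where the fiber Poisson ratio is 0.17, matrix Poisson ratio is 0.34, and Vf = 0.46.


nu_12 = nu_f*Vf + nu_m*(1-Vf) = 0.17*0.46 + 0.34*0.54 = 0.2618

0.2618


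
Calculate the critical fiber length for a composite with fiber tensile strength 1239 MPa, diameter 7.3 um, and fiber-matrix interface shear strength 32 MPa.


Lc = sigma_f * d / (2 * tau_i) = 1239 * 7.3 / (2 * 32) = 141.3 um

141.3 um


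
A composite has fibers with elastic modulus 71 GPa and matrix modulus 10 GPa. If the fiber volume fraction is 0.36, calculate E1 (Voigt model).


E1 = Ef*Vf + Em*(1-Vf) = 71*0.36 + 10*0.64 = 31.96 GPa

31.96 GPa


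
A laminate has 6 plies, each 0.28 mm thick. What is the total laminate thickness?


h = n * t_ply = 6 * 0.28 = 1.68 mm

1.68 mm


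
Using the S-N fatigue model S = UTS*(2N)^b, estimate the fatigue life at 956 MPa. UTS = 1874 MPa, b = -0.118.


N = 0.5 * (S/UTS)^(1/b) = 0.5 * (956/1874)^(1/-0.118) = 150.0333 cycles

150.0333 cycles


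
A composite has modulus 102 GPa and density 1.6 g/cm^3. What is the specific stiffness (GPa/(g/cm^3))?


Specific stiffness = E/rho = 102/1.6 = 63.8 GPa/(g/cm^3)

63.8 GPa/(g/cm^3)


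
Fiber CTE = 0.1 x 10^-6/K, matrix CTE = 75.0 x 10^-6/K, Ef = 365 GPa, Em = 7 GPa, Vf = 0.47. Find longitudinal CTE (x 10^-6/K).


E1 = Ef*Vf + Em*(1-Vf) = 175.26
alpha_1 = (alpha_f*Ef*Vf + alpha_m*Em*(1-Vf))/E1 = 1.69 x 10^-6/K

1.69 x 10^-6/K


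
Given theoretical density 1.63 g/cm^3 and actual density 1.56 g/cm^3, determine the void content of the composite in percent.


Void% = (rho_theo - rho_actual)/rho_theo * 100 = (1.63 - 1.56)/1.63 * 100 = 4.29%

4.29%


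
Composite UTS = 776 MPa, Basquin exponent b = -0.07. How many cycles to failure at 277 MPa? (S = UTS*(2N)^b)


N = 0.5 * (S/UTS)^(1/b) = 0.5 * (277/776)^(1/-0.07) = 1.2307e+06 cycles

1.2307e+06 cycles


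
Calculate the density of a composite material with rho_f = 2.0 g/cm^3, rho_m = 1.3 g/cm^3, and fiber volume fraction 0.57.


rho_c = rho_f*Vf + rho_m*(1-Vf) = 2.0*0.57 + 1.3*0.43 = 1.699 g/cm^3

1.699 g/cm^3


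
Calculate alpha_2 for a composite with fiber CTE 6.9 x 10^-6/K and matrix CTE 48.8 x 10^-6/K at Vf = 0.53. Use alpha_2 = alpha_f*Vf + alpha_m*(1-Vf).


alpha_2 = alpha_f*Vf + alpha_m*(1-Vf) = 6.9*0.53 + 48.8*0.47 = 26.6 x 10^-6/K

26.6 x 10^-6/K


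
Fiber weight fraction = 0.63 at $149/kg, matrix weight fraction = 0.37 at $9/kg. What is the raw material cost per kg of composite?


Cost = cost_f*Wf + cost_m*Wm = 149*0.63 + 9*0.37 = $97.2/kg

$97.2/kg


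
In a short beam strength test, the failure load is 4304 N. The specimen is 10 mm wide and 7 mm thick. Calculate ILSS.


ILSS = 3F/(4bh) = 3*4304/(4*10*7) = 46.11 MPa

46.11 MPa


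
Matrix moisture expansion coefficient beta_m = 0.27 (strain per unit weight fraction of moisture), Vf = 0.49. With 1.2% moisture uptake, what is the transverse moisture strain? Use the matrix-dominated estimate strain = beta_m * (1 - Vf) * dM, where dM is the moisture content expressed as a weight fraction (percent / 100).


dM = 1.2/100 = 0.012
strain = beta_m * (1-Vf) * dM = 0.27 * 0.51 * 0.012 = 0.0016524

0.0016524


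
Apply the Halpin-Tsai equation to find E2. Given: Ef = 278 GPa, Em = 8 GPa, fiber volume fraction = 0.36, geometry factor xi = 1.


eta = (Ef/Em - 1)/(Ef/Em + xi) = (34.75 - 1)/(34.75 + 1) = 0.9441
E2 = Em*(1+xi*eta*Vf)/(1-eta*Vf) = 16.24 GPa

16.24 GPa


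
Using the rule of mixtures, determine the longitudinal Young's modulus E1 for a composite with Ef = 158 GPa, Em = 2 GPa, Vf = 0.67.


E1 = Ef*Vf + Em*(1-Vf) = 158*0.67 + 2*0.33 = 106.52 GPa

106.52 GPa


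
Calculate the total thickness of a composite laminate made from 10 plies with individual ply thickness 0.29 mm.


h = n * t_ply = 10 * 0.29 = 2.9 mm

2.9 mm


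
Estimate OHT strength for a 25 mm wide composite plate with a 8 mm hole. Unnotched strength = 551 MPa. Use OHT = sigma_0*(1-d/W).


OHT = sigma_0*(1-d/W) = 551*(1-8/25) = 374.7 MPa

374.7 MPa


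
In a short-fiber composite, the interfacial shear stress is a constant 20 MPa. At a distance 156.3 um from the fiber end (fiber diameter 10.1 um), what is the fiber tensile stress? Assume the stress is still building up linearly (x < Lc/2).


Force balance: sigma_f * (pi*d^2/4) = tau * (pi*d) * x  ->  sigma_f = 4 * tau * x / d
sigma_f = 4 * 20 * 156.3 / 10.1 = 1238.0 MPa

1238.0 MPa


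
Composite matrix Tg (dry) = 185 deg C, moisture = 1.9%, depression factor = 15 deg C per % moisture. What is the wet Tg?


Tg_wet = Tg_dry - k*moisture = 185 - 15*1.9 = 156.5 deg C

156.5 deg C


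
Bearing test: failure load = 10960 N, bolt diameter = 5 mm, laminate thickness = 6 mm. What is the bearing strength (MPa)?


sigma_br = F/(d*h) = 10960/(5*6) = 365.3 MPa

365.3 MPa


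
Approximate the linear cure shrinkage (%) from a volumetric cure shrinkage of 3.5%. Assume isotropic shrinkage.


Linear shrinkage ≈ vol_shrink/3 = 3.5/3 = 1.167%

1.167%


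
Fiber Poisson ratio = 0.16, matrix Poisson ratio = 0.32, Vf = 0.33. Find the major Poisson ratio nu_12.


nu_12 = nu_f*Vf + nu_m*(1-Vf) = 0.16*0.33 + 0.32*0.67 = 0.2672

0.2672


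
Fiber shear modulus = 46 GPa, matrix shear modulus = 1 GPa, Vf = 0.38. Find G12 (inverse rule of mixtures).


1/G12 = Vf/Gf + (1-Vf)/Gm = 0.38/46 + 0.62/1
G12 = 1.59 GPa

1.59 GPa


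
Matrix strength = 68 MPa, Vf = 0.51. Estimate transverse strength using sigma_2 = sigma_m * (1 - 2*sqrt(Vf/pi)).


factor = 1 - 2*sqrt(0.51/pi) = 0.1942
sigma_2 = 68 * 0.1942 = 13.2 MPa

13.2 MPa


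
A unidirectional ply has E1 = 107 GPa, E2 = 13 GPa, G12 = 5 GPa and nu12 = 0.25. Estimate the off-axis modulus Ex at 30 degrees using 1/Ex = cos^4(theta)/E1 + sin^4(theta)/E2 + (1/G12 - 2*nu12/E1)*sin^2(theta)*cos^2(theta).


cos^4(30) = 0.5625, sin^4(30) = 0.0625, sin^2(30)*cos^2(30) = 0.1875
1/G12 - 2*nu12/E1 = 1/5 - 2*0.25/107 = 0.195327 GPa^-1
1/Ex = 0.5625/107 + 0.0625/13 + 0.195327*0.1875 = 0.0466885 GPa^-1
Ex = 21.42 GPa

21.42 GPa


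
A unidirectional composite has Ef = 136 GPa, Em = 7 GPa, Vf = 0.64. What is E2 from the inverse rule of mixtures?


1/E2 = Vf/Ef + (1-Vf)/Em = 0.64/136 + 0.36/7
E2 = 17.81 GPa

17.81 GPa


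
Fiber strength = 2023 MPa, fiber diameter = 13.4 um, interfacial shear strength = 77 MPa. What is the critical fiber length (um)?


Lc = sigma_f * d / (2 * tau_i) = 2023 * 13.4 / (2 * 77) = 176.0 um

176.0 um


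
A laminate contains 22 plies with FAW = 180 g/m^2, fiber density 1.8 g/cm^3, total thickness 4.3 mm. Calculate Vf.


Vf = n * FAW / (rho_f * h * 1000) = 22 * 180 / (1.8 * 4.3 * 1000) = 0.5116

0.5116


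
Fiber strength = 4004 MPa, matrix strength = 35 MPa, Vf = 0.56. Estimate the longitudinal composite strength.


sigma_1 = sigma_f*Vf + sigma_m*(1-Vf) = 4004*0.56 + 35*0.44 = 2257.6 MPa

2257.6 MPa


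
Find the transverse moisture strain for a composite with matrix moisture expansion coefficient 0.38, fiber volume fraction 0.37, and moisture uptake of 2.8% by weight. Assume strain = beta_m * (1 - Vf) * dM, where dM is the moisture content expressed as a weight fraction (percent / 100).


dM = 2.8/100 = 0.028
strain = beta_m * (1-Vf) * dM = 0.38 * 0.63 * 0.028 = 0.0067032

0.0067032


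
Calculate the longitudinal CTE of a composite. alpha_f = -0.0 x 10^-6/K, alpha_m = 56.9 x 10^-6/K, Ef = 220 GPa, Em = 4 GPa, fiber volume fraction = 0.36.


E1 = Ef*Vf + Em*(1-Vf) = 81.76
alpha_1 = (alpha_f*Ef*Vf + alpha_m*Em*(1-Vf))/E1 = 1.78 x 10^-6/K

1.78 x 10^-6/K


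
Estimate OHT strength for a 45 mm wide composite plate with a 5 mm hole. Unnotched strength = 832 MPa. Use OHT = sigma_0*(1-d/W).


OHT = sigma_0*(1-d/W) = 832*(1-5/45) = 739.6 MPa

739.6 MPa


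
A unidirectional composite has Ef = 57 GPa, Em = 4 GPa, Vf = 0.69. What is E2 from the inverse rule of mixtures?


1/E2 = Vf/Ef + (1-Vf)/Em = 0.69/57 + 0.31/4
E2 = 11.16 GPa

11.16 GPa


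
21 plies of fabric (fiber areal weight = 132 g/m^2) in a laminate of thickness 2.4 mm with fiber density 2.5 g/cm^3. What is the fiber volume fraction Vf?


Vf = n * FAW / (rho_f * h * 1000) = 21 * 132 / (2.5 * 2.4 * 1000) = 0.462

0.462


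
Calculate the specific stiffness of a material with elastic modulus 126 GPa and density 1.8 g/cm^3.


Specific stiffness = E/rho = 126/1.8 = 70.0 GPa/(g/cm^3)

70.0 GPa/(g/cm^3)


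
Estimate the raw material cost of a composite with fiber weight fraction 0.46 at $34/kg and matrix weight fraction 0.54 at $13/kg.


Cost = cost_f*Wf + cost_m*Wm = 34*0.46 + 13*0.54 = $22.66/kg

$22.66/kg


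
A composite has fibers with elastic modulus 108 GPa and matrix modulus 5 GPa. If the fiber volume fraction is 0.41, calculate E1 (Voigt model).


E1 = Ef*Vf + Em*(1-Vf) = 108*0.41 + 5*0.59 = 47.23 GPa

47.23 GPa


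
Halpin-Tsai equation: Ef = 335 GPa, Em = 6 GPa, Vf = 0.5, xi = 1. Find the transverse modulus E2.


eta = (Ef/Em - 1)/(Ef/Em + xi) = (55.8333 - 1)/(55.8333 + 1) = 0.9648
E2 = Em*(1+xi*eta*Vf)/(1-eta*Vf) = 17.18 GPa

17.18 GPa


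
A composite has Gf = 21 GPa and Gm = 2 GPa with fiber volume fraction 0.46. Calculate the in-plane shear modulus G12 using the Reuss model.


1/G12 = Vf/Gf + (1-Vf)/Gm = 0.46/21 + 0.54/2
G12 = 3.43 GPa

3.43 GPa
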